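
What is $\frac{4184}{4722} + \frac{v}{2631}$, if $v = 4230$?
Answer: $\frac{5163694}{2070597} \approx 2.4938$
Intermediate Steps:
$\frac{4184}{4722} + \frac{v}{2631} = \frac{4184}{4722} + \frac{4230}{2631} = 4184 \cdot \frac{1}{4722} + 4230 \cdot \frac{1}{2631} = \frac{2092}{2361} + \frac{1410}{877} = \frac{5163694}{2070597}$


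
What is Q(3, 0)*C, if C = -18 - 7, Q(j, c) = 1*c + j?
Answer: -75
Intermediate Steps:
Q(j, c) = c + j
C = -25
Q(3, 0)*C = (0 + 3)*(-25) = 3*(-25) = -75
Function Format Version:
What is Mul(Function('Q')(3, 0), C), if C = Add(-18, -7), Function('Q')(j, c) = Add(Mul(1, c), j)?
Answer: -75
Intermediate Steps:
Function('Q')(j, c) = Add(c, j)
C = -25
Mul(Function('Q')(3, 0), C) = Mul(Add(0, 3), -25) = Mul(3, -25) = -75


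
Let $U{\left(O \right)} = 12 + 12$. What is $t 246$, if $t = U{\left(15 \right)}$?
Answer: $5904$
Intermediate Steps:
$U{\left(O \right)} = 24$
$t = 24$
$t 246 = 24 \cdot 246 = 5904$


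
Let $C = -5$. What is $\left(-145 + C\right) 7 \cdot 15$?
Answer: $-15750$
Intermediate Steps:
$\left(-145 + C\right) 7 \cdot 15 = \left(-145 - 5\right) 7 \cdot 15 = \left(-150\right) 105 = -15750$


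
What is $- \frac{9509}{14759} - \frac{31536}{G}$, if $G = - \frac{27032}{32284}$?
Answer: $\frac{1878250278841}{49870661} \approx 37662.0$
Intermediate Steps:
$G = - \frac{6758}{8071}$ ($G = \left(-27032\right) \frac{1}{32284} = - \frac{6758}{8071} \approx -0.83732$)
$- \frac{9509}{14759} - \frac{31536}{G} = - \frac{9509}{14759} - \frac{31536}{- \frac{6758}{8071}} = \left(-9509\right) \frac{1}{14759} - - \frac{127263528}{3379} = - \frac{9509}{14759} + \frac{127263528}{3379} = \frac{1878250278841}{49870661}$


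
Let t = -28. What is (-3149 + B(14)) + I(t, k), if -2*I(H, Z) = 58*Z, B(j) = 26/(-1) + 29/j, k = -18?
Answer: -37113/14 ≈ -2650.9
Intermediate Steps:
B(j) = -26 + 29/j (B(j) = 26*(-1) + 29/j = -26 + 29/j)
I(H, Z) = -29*Z
(-3149 + B(14)) + I(t, k) = (-3149 + (-26 + 29/14)) - 29*(-18) = (-3149 + (-26 + 29*(1/14))) + 522 = (-3149 + (-26 + 29/14)) + 522 = (-3149 - 335/14) + 522 = -44421/14 + 522 = -37113/14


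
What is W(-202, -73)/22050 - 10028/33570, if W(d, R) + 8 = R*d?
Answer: 1520207/4112325 ≈ 0.36967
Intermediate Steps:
W(d, R) = -8 + R*d
W(-202, -73)/22050 - 10028/33570 = (-8 - 73*(-202))/22050 - 10028/33570 = (-8 + 14746)*(1/22050) - 10028*1/33570 = 14738*(1/22050) - 5014/16785 = 7369/11025 - 5014/16785 = 1520207/4112325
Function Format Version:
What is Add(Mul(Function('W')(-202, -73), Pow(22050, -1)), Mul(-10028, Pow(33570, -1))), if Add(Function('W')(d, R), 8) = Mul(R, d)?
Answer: Rational(1520207, 4112325) ≈ 0.36967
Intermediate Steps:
Function('W')(d, R) = Add(-8, Mul(R, d))
Add(Mul(Function('W')(-202, -73), Pow(22050, -1)), Mul(-10028, Pow(33570, -1))) = Add(Mul(Add(-8, Mul(-73, -202)), Pow(22050, -1)), Mul(-10028, Pow(33570, -1))) = Add(Mul(Add(-8, 14746), Rational(1, 22050)), Mul(-10028, Rational(1, 33570))) = Add(Mul(14738, Rational(1, 22050)), Rational(-5014, 16785)) = Add(Rational(7369, 11025), Rational(-5014, 16785)) = Rational(1520207, 4112325)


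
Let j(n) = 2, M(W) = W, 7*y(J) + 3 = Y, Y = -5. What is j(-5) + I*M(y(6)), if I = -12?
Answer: 110/7 ≈ 15.714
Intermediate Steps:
y(J) = -8/7 (y(J) = -3/7 + (⅐)*(-5) = -3/7 - 5/7 = -8/7)
j(-5) + I*M(y(6)) = 2 - 12*(-8/7) = 2 + 96/7 = 110/7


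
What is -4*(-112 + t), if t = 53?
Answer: 236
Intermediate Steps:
-4*(-112 + t) = -4*(-112 + 53) = -4*(-59) = 236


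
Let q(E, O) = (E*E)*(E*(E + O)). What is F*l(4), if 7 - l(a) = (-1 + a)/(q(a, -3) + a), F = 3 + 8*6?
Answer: 1419/4 ≈ 354.75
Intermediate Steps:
q(E, O) = E³*(E + O) (q(E, O) = E²*(E*(E + O)) = E³*(E + O))
F = 51 (F = 3 + 48 = 51)
l(a) = 7 - (-1 + a)/(a + a³*(-3 + a)) (l(a) = 7 - (-1 + a)/(a³*(a - 3) + a) = 7 - (-1 + a)/(a³*(-3 + a) + a) = 7 - (-1 + a)/(a + a³*(-3 + a)))
F*l(4) = 51*((1 + 6*4 + 7*4³*(-3 + 4))/(4*(1 + 4²*(-3 + 4)))) = 51*((1 + 24 + 7*64*1)/(4*(1 + 16*1))) = 51*((1 + 24 + 448)/(4*(1 + 16))) = 51*((¼)*473/17) = 51*((¼)*(1/17)*473) = 51*(473/68) = 1419/4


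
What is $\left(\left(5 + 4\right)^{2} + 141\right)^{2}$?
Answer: $49284$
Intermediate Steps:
$\left(\left(5 + 4\right)^{2} + 141\right)^{2} = \left(9^{2} + 141\right)^{2} = \left(81 + 141\right)^{2} = 222^{2} = 49284$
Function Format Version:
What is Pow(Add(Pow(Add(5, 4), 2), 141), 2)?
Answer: 49284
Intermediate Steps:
Pow(Add(Pow(Add(5, 4), 2), 141), 2) = Pow(Add(Pow(9, 2), 141), 2) = Pow(Add(81, 141), 2) = Pow(222, 2) = 49284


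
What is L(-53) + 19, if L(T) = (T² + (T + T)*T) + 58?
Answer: 8504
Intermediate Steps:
L(T) = 58 + 3*T² (L(T) = (T² + (2*T)*T) + 58 = (T² + 2*T²) + 58 = 3*T² + 58 = 58 + 3*T²)
L(-53) + 19 = (58 + 3*(-53)²) + 19 = (58 + 3*2809) + 19 = (58 + 8427) + 19 = 8485 + 19 = 8504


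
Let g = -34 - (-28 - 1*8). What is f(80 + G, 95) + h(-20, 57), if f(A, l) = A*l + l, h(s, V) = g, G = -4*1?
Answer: 7317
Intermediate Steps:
G = -4
g = 2 (g = -34 - (-28 - 8) = -34 - 1*(-36) = -34 + 36 = 2)
h(s, V) = 2
f(A, l) = l + A*l
f(80 + G, 95) + h(-20, 57) = 95*(1 + (80 - 4)) + 2 = 95*(1 + 76) + 2 = 95*77 + 2 = 7315 + 2 = 7317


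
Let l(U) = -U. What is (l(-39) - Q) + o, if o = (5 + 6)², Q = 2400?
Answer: -2240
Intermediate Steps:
o = 121 (o = 11² = 121)
(l(-39) - Q) + o = (-1*(-39) - 1*2400) + 121 = (39 - 2400) + 121 = -2361 + 121 = -2240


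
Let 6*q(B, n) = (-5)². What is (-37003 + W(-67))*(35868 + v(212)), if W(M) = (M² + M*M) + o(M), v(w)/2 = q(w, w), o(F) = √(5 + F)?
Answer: -3016302725/3 + 107629*I*√62/3 ≈ -1.0054e+9 + 2.8249e+5*I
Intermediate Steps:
q(B, n) = 25/6 (q(B, n) = (⅙)*(-5)² = (⅙)*25 = 25/6)
v(w) = 25/3 (v(w) = 2*(25/6) = 25/3)
W(M) = √(5 + M) + 2*M² (W(M) = (M² + M*M) + √(5 + M) = (M² + M²) + √(5 + M) = 2*M² + √(5 + M) = √(5 + M) + 2*M²)
(-37003 + W(-67))*(35868 + v(212)) = (-37003 + (√(5 - 67) + 2*(-67)²))*(35868 + 25/3) = (-37003 + (√(-62) + 2*4489))*(107629/3) = (-37003 + (I*√62 + 8978))*(107629/3) = (-37003 + (8978 + I*√62))*(107629/3) = (-28025 + I*√62)*(107629/3) = -3016302725/3 + 107629*I*√62/3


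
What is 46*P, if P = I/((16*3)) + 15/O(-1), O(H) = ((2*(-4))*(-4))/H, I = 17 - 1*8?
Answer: -207/16 ≈ -12.938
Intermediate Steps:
I = 9 (I = 17 - 8 = 9)
O(H) = 32/H (O(H) = (-8*(-4))/H = 32/H)
P = -9/32 (P = 9/((16*3)) + 15/((32/(-1))) = 9/48 + 15/((32*(-1))) = 9*(1/48) + 15/(-32) = 3/16 + 15*(-1/32) = 3/16 - 15/32 = -9/32 ≈ -0.28125)
46*P = 46*(-9/32) = -207/16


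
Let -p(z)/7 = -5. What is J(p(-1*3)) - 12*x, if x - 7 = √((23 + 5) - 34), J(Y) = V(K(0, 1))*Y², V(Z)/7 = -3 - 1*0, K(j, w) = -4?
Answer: -25809 - 12*I*√6 ≈ -25809.0 - 29.394*I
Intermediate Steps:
p(z) = 35 (p(z) = -7*(-5) = 35)
V(Z) = -21 (V(Z) = 7*(-3 - 1*0) = 7*(-3 + 0) = 7*(-3) = -21)
J(Y) = -21*Y²
x = 7 + I*√6 (x = 7 + √((23 + 5) - 34) = 7 + √(28 - 34) = 7 + √(-6) = 7 + I*√6 ≈ 7.0 + 2.4495*I)
J(p(-1*3)) - 12*x = -21*35² - 12*(7 + I*√6) = -21*1225 + (-84 - 12*I*√6) = -25725 + (-84 - 12*I*√6) = -25809 - 12*I*√6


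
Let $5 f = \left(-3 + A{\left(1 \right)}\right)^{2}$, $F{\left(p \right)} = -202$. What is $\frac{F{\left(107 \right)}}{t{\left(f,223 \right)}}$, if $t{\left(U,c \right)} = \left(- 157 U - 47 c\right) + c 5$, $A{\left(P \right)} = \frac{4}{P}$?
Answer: $\frac{1010}{46987} \approx 0.021495$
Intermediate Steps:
$f = \frac{1}{5}$ ($f = \frac{\left(-3 + \frac{4}{1}\right)^{2}}{5} = \frac{\left(-3 + 4 \cdot 1\right)^{2}}{5} = \frac{\left(-3 + 4\right)^{2}}{5} = \frac{1^{2}}{5} = \frac{1}{5} \cdot 1 = \frac{1}{5} \approx 0.2$)
$t{\left(U,c \right)} = - 157 U - 42 c$ ($t{\left(U,c \right)} = \left(- 157 U - 47 c\right) + 5 c = - 157 U - 42 c$)
$\frac{F{\left(107 \right)}}{t{\left(f,223 \right)}} = - \frac{202}{\left(-157\right) \frac{1}{5} - 9366} = - \frac{202}{- \frac{157}{5} - 9366} = - \frac{202}{- \frac{46987}{5}} = \left(-202\right) \left(- \frac{5}{46987}\right) = \frac{1010}{46987}$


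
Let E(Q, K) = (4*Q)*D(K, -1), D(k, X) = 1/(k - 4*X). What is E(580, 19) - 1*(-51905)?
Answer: 1196135/23 ≈ 52006.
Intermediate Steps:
E(Q, K) = 4*Q/(4 + K) (E(Q, K) = (4*Q)/(K - 4*(-1)) = (4*Q)/(K + 4) = (4*Q)/(4 + K) = 4*Q/(4 + K))
E(580, 19) - 1*(-51905) = 4*580/(4 + 19) - 1*(-51905) = 4*580/23 + 51905 = 4*580*(1/23) + 51905 = 2320/23 + 51905 = 1196135/23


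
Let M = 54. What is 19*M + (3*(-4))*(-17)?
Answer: 1230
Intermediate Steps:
19*M + (3*(-4))*(-17) = 19*54 + (3*(-4))*(-17) = 1026 - 12*(-17) = 1026 + 204 = 1230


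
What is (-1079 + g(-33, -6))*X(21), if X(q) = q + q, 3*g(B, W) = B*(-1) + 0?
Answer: -44856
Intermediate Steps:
g(B, W) = -B/3 (g(B, W) = (B*(-1) + 0)/3 = (-B + 0)/3 = (-B)/3 = -B/3)
X(q) = 2*q
(-1079 + g(-33, -6))*X(21) = (-1079 - ⅓*(-33))*(2*21) = (-1079 + 11)*42 = -1068*42 = -44856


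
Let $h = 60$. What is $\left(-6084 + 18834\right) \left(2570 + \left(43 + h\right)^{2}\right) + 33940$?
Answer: $168066190$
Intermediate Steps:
$\left(-6084 + 18834\right) \left(2570 + \left(43 + h\right)^{2}\right) + 33940 = \left(-6084 + 18834\right) \left(2570 + \left(43 + 60\right)^{2}\right) + 33940 = 12750 \left(2570 + 103^{2}\right) + 33940 = 12750 \left(2570 + 10609\right) + 33940 = 12750 \cdot 13179 + 33940 = 168032250 + 33940 = 168066190$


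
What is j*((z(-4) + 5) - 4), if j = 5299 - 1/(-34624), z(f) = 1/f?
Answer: 550417731/138496 ≈ 3974.3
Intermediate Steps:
j = 183472577/34624 (j = 5299 - 1*(-1/34624) = 5299 + 1/34624 = 183472577/34624 ≈ 5299.0)
j*((z(-4) + 5) - 4) = 183472577*((1/(-4) + 5) - 4)/34624 = 183472577*((-¼ + 5) - 4)/34624 = 183472577*(19/4 - 4)/34624 = (183472577/34624)*(¾) = 550417731/138496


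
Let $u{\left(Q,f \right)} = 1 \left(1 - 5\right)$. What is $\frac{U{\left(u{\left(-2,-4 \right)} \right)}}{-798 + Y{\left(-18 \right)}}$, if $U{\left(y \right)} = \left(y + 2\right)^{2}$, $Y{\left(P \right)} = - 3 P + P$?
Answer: $- \frac{2}{381} \approx -0.0052493$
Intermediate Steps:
$u{\left(Q,f \right)} = -4$ ($u{\left(Q,f \right)} = 1 \left(-4\right) = -4$)
$Y{\left(P \right)} = - 2 P$
$U{\left(y \right)} = \left(2 + y\right)^{2}$
$\frac{U{\left(u{\left(-2,-4 \right)} \right)}}{-798 + Y{\left(-18 \right)}} = \frac{\left(2 - 4\right)^{2}}{-798 - -36} = \frac{\left(-2\right)^{2}}{-798 + 36} = \frac{4}{-762} = 4 \left(- \frac{1}{762}\right) = - \frac{2}{381}$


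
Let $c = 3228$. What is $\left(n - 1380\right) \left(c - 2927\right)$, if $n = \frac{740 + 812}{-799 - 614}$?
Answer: $- \frac{587399092}{1413} \approx -4.1571 \cdot 10^{5}$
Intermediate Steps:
$n = - \frac{1552}{1413}$ ($n = \frac{1552}{-1413} = 1552 \left(- \frac{1}{1413}\right) = - \frac{1552}{1413} \approx -1.0984$)
$\left(n - 1380\right) \left(c - 2927\right) = \left(- \frac{1552}{1413} - 1380\right) \left(3228 - 2927\right) = \left(- \frac{1951492}{1413}\right) 301 = - \frac{587399092}{1413}$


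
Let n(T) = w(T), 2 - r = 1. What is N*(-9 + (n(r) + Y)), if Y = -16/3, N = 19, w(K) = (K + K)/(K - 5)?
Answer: -1691/6 ≈ -281.83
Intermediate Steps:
w(K) = 2*K/(-5 + K) (w(K) = (2*K)/(-5 + K) = 2*K/(-5 + K))
r = 1 (r = 2 - 1*1 = 2 - 1 = 1)
Y = -16/3 (Y = -16*1/3 = -16/3 ≈ -5.3333)
n(T) = 2*T/(-5 + T)
N*(-9 + (n(r) + Y)) = 19*(-9 + (2*1/(-5 + 1) - 16/3)) = 19*(-9 + (2*1/(-4) - 16/3)) = 19*(-9 + (2*1*(-1/4) - 16/3)) = 19*(-9 + (-1/2 - 16/3)) = 19*(-9 - 35/6) = 19*(-89/6) = -1691/6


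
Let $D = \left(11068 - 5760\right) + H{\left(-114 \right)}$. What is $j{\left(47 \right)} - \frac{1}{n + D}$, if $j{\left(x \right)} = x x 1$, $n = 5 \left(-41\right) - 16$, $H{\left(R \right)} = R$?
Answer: $\frac{10985356}{4973} \approx 2209.0$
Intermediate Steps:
$n = -221$ ($n = -205 - 16 = -221$)
$D = 5194$ ($D = \left(11068 - 5760\right) - 114 = 5308 - 114 = 5194$)
$j{\left(x \right)} = x^{2}$ ($j{\left(x \right)} = x^{2} \cdot 1 = x^{2}$)
$j{\left(47 \right)} - \frac{1}{n + D} = 47^{2} - \frac{1}{-221 + 5194} = 2209 - \frac{1}{4973} = \frac{10985356}{4973}$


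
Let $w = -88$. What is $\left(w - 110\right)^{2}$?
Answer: $39204$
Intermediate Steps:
$\left(w - 110\right)^{2} = \left(-88 - 110\right)^{2} = \left(-198\right)^{2} = 39204$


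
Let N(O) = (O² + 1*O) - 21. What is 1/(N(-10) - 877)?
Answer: -1/808 ≈ -0.0012376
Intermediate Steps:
N(O) = -21 + O + O² (N(O) = (O² + O) - 21 = (O + O²) - 21 = -21 + O + O²)
1/(N(-10) - 877) = 1/((-21 - 10 + (-10)²) - 877) = 1/((-21 - 10 + 100) - 877) = 1/(69 - 877) = 1/(-808) = -1/808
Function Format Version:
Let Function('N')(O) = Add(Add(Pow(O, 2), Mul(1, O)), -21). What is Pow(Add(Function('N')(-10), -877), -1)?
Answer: Rational(-1, 808) ≈ -0.0012376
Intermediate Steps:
Function('N')(O) = Add(-21, O, Pow(O, 2)) (Function('N')(O) = Add(Add(Pow(O, 2), O), -21) = Add(Add(O, Pow(O, 2)), -21) = Add(-21, O, Pow(O, 2)))
Pow(Add(Function('N')(-10), -877), -1) = Pow(Add(Add(-21, -10, Pow(-10, 2)), -877), -1) = Pow(Add(Add(-21, -10, 100), -877), -1) = Pow(Add(69, -877), -1) = Pow(-808, -1) = Rational(-1, 808)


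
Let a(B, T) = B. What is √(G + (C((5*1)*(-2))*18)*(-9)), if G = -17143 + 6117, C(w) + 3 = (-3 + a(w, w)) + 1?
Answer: 2*I*√2149 ≈ 92.715*I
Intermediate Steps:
C(w) = -5 + w (C(w) = -3 + ((-3 + w) + 1) = -3 + (-2 + w) = -5 + w)
G = -11026
√(G + (C((5*1)*(-2))*18)*(-9)) = √(-11026 + ((-5 + (5*1)*(-2))*18)*(-9)) = √(-11026 + ((-5 + 5*(-2))*18)*(-9)) = √(-11026 + ((-5 - 10)*18)*(-9)) = √(-11026 - 15*18*(-9)) = √(-11026 - 270*(-9)) = √(-11026 + 2430) = √(-8596) = 2*I*√2149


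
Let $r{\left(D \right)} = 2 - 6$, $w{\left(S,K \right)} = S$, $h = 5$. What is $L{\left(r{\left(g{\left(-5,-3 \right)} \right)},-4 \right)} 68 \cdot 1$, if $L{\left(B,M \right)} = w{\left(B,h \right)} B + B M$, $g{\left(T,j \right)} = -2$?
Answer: $2176$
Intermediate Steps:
$r{\left(D \right)} = -4$ ($r{\left(D \right)} = 2 - 6 = -4$)
$L{\left(B,M \right)} = B^{2} + B M$ ($L{\left(B,M \right)} = B B + B M = B^{2} + B M$)
$L{\left(r{\left(g{\left(-5,-3 \right)} \right)},-4 \right)} 68 \cdot 1 = - 4 \left(-4 - 4\right) 68 \cdot 1 = \left(-4\right) \left(-8\right) 68 \cdot 1 = 32 \cdot 68 \cdot 1 = 2176 \cdot 1 = 2176$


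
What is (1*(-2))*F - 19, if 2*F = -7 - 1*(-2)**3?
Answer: -20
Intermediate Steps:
F = 1/2 (F = (-7 - 1*(-2)**3)/2 = (-7 - 1*(-8))/2 = (-7 + 8)/2 = (1/2)*1 = 1/2 ≈ 0.50000)
(1*(-2))*F - 19 = (1*(-2))*(1/2) - 19 = -2*1/2 - 19 = -1 - 19 = -20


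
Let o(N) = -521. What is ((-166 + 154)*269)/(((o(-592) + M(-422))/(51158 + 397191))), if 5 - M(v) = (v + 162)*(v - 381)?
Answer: 361817643/52324 ≈ 6914.9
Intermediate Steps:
M(v) = 5 - (-381 + v)*(162 + v) (M(v) = 5 - (v + 162)*(v - 381) = 5 - (162 + v)*(-381 + v) = 5 - (-381 + v)*(162 + v))
((-166 + 154)*269)/(((o(-592) + M(-422))/(51158 + 397191))) = ((-166 + 154)*269)/(((-521 + (61727 - 1*(-422)² + 219*(-422)))/(51158 + 397191))) = (-12*269)/(((-521 + (61727 - 1*178084 - 92418))/448349)) = -3228*448349/(-521 + (61727 - 178084 - 92418)) = -3228*448349/(-521 - 208775) = -3228/((-209296*1/448349)) = -3228/(-209296/448349) = -3228*(-448349/209296) = 361817643/52324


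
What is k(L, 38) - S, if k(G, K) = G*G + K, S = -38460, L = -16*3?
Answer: 40802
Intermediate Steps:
L = -48
k(G, K) = K + G**2 (k(G, K) = G**2 + K = K + G**2)
k(L, 38) - S = (38 + (-48)**2) - 1*(-38460) = (38 + 2304) + 38460 = 2342 + 38460 = 40802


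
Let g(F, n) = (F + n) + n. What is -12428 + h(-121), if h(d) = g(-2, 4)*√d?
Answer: -12428 + 66*I ≈ -12428.0 + 66.0*I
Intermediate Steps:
g(F, n) = F + 2*n
h(d) = 6*√d (h(d) = (-2 + 2*4)*√d = (-2 + 8)*√d = 6*√d)
-12428 + h(-121) = -12428 + 6*√(-121) = -12428 + 6*(11*I) = -12428 + 66*I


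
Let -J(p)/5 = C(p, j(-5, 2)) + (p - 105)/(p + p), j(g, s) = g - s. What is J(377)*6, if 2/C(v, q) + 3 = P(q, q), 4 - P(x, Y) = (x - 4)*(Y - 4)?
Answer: -7783/754 ≈ -10.322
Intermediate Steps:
P(x, Y) = 4 - (-4 + Y)*(-4 + x) (P(x, Y) = 4 - (x - 4)*(Y - 4) = 4 - (-4 + x)*(-4 + Y) = 4 - (-4 + Y)*(-4 + x))
C(v, q) = 2/(-15 - q² + 8*q) (C(v, q) = 2/(-3 + (-12 + 4*q + 4*q - q*q)) = 2/(-3 + (-12 + 4*q + 4*q - q²)) = 2/(-3 + (-12 - q² + 8*q)) = 2/(-15 - q² + 8*q))
J(p) = 1/12 - 5*(-105 + p)/(2*p) (J(p) = -5*(-2/(15 + (-5 - 1*2)² - 8*(-5 - 1*2)) + (p - 105)/(p + p)) = -5*(-2/(15 + (-5 - 2)² - 8*(-5 - 2)) + (-105 + p)/((2*p))) = -5*(-2/(15 + (-7)² - 8*(-7)) + (-105 + p)*(1/(2*p))) = -5*(-2/(15 + 49 + 56) + (-105 + p)/(2*p)) = -5*(-2/120 + (-105 + p)/(2*p)) = -5*(-2*1/120 + (-105 + p)/(2*p)) = -5*(-1/60 + (-105 + p)/(2*p)) = 1/12 - 5*(-105 + p)/(2*p))
J(377)*6 = ((1/12)*(3150 - 29*377)/377)*6 = ((1/12)*(1/377)*(3150 - 10933))*6 = ((1/12)*(1/377)*(-7783))*6 = -7783/4524*6 = -7783/754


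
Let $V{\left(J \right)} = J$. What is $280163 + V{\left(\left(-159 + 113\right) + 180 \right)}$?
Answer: $280297$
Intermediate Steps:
$280163 + V{\left(\left(-159 + 113\right) + 180 \right)} = 280163 + \left(\left(-159 + 113\right) + 180\right) = 280163 + \left(-46 + 180\right) = 280163 + 134 = 280297$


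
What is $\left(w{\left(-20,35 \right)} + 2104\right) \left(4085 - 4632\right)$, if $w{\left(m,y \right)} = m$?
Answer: $-1139948$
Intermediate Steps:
$\left(w{\left(-20,35 \right)} + 2104\right) \left(4085 - 4632\right) = \left(-20 + 2104\right) \left(4085 - 4632\right) = 2084 \left(-547\right) = -1139948$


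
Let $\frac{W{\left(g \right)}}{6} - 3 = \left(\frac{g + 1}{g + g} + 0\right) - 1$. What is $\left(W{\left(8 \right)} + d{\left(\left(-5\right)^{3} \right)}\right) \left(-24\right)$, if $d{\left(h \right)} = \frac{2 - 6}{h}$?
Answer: $- \frac{46221}{125} \approx -369.77$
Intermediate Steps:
$W{\left(g \right)} = 12 + \frac{3 \left(1 + g\right)}{g}$ ($W{\left(g \right)} = 18 + 6 \left(\left(\frac{g + 1}{g + g} + 0\right) - 1\right) = 18 + 6 \left(\left(\frac{1 + g}{2 g} + 0\right) - 1\right) = 18 + 6 \left(\frac{1 + g}{2 g} - 1\right) = 18 + 6 \left(-1 + \frac{1 + g}{2 g}\right) = 18 - \left(6 - \frac{3 \left(1 + g\right)}{g}\right) = 12 + \frac{3 \left(1 + g\right)}{g}$)
$d{\left(h \right)} = - \frac{4}{h}$ ($d{\left(h \right)} = \frac{2 - 6}{h} = - \frac{4}{h}$)
$\left(W{\left(8 \right)} + d{\left(\left(-5\right)^{3} \right)}\right) \left(-24\right) = \left(\left(15 + \frac{3}{8}\right) - \frac{4}{\left(-5\right)^{3}}\right) \left(-24\right) = \left(\left(15 + 3 \cdot \frac{1}{8}\right) - \frac{4}{-125}\right) \left(-24\right) = \left(\left(15 + \frac{3}{8}\right) - - \frac{4}{125}\right) \left(-24\right) = \left(\frac{123}{8} + \frac{4}{125}\right) \left(-24\right) = \frac{15407}{1000} \left(-24\right) = - \frac{46221}{125}$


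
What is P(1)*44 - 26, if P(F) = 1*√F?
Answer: 18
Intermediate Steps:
P(F) = √F
P(1)*44 - 26 = √1*44 - 26 = 1*44 - 26 = 44 - 26 = 18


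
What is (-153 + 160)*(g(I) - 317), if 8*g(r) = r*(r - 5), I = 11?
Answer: -8645/4 ≈ -2161.3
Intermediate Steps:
g(r) = r*(-5 + r)/8 (g(r) = (r*(r - 5))/8 = (r*(-5 + r))/8 = r*(-5 + r)/8)
(-153 + 160)*(g(I) - 317) = (-153 + 160)*((⅛)*11*(-5 + 11) - 317) = 7*((⅛)*11*6 - 317) = 7*(33/4 - 317) = 7*(-1235/4) = -8645/4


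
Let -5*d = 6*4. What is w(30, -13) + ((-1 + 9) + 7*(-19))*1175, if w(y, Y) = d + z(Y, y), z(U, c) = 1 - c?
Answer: -734544/5 ≈ -1.4691e+5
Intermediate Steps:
d = -24/5 (d = -6*4/5 = -⅕*24 = -24/5 ≈ -4.8000)
w(y, Y) = -19/5 - y (w(y, Y) = -24/5 + (1 - y) = -19/5 - y)
w(30, -13) + ((-1 + 9) + 7*(-19))*1175 = (-19/5 - 1*30) + ((-1 + 9) + 7*(-19))*1175 = (-19/5 - 30) + (8 - 133)*1175 = -169/5 - 125*1175 = -169/5 - 146875 = -734544/5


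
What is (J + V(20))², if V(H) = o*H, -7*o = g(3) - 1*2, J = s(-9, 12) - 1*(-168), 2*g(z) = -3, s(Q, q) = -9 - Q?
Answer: 31684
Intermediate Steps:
g(z) = -3/2 (g(z) = (½)*(-3) = -3/2)
J = 168 (J = (-9 - 1*(-9)) - 1*(-168) = (-9 + 9) + 168 = 0 + 168 = 168)
o = ½ (o = -(-3/2 - 1*2)/7 = -(-3/2 - 2)/7 = -⅐*(-7/2) = ½ ≈ 0.50000)
V(H) = H/2
(J + V(20))² = (168 + (½)*20)² = (168 + 10)² = 178² = 31684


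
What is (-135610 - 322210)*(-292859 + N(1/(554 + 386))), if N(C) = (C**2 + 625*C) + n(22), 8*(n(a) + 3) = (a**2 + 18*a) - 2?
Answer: 5921336306011709/44180 ≈ 1.3403e+11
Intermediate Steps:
n(a) = -13/4 + a**2/8 + 9*a/4 (n(a) = -3 + ((a**2 + 18*a) - 2)/8 = -3 + (-2 + a**2 + 18*a)/8 = -3 + (-1/4 + a**2/8 + 9*a/4) = -13/4 + a**2/8 + 9*a/4)
N(C) = 427/4 + C**2 + 625*C (N(C) = (C**2 + 625*C) + (-13/4 + (1/8)*22**2 + (9/4)*22) = (C**2 + 625*C) + (-13/4 + (1/8)*484 + 99/2) = (C**2 + 625*C) + (-13/4 + 121/2 + 99/2) = (C**2 + 625*C) + 427/4 = 427/4 + C**2 + 625*C)
(-135610 - 322210)*(-292859 + N(1/(554 + 386))) = (-135610 - 322210)*(-292859 + (427/4 + (1/(554 + 386))**2 + 625/(554 + 386))) = -457820*(-292859 + (427/4 + (1/940)**2 + 625/940)) = -457820*(-292859 + (427/4 + (1/940)**2 + 625*(1/940))) = -457820*(-292859 + (427/4 + 1/883600 + 125/188)) = -457820*(-292859 + 94911801/883600) = -457820*(-258675300599/883600) = 5921336306011709/44180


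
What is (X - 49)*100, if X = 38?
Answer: -1100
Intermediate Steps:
(X - 49)*100 = (38 - 49)*100 = -11*100 = -1100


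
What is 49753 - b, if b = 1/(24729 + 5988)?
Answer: 1528262900/30717 ≈ 49753.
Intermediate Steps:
b = 1/30717 ≈ 3.2555e-5
49753 - b = 49753 - 1*1/30717 = 49753 - 1/30717 = 1528262900/30717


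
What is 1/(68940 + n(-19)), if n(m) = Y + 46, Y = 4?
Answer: 1/68990 ≈ 1.4495e-5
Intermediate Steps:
n(m) = 50 (n(m) = 4 + 46 = 50)
1/(68940 + n(-19)) = 1/(68940 + 50) = 1/68990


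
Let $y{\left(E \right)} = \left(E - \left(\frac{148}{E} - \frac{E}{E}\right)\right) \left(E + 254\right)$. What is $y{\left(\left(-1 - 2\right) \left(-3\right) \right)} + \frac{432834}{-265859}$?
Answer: $- \frac{4059308692}{2392731} \approx -1696.5$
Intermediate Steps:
$y{\left(E \right)} = \left(254 + E\right) \left(1 + E - \frac{148}{E}\right)$ ($y{\left(E \right)} = \left(E + \left(- \frac{148}{E} + 1\right)\right) \left(254 + E\right) = \left(E + \left(1 - \frac{148}{E}\right)\right) \left(254 + E\right) = \left(1 + E - \frac{148}{E}\right) \left(254 + E\right) = \left(254 + E\right) \left(1 + E - \frac{148}{E}\right)$)
$y{\left(\left(-1 - 2\right) \left(-3\right) \right)} + \frac{432834}{-265859} = \left(106 + \left(\left(-1 - 2\right) \left(-3\right)\right)^{2} - \frac{37592}{\left(-1 - 2\right) \left(-3\right)} + 255 \left(-1 - 2\right) \left(-3\right)\right) + \frac{432834}{-265859} = \left(106 + \left(\left(-3\right) \left(-3\right)\right)^{2} - \frac{37592}{\left(-3\right) \left(-3\right)} + 255 \left(\left(-3\right) \left(-3\right)\right)\right) + 432834 \left(- \frac{1}{265859}\right) = \left(106 + 9^{2} - \frac{37592}{9} + 255 \cdot 9\right) - \frac{432834}{265859} = \left(106 + 81 - \frac{37592}{9} + 2295\right) - \frac{432834}{265859} = - \frac{15254}{9} - \frac{432834}{265859} = - \frac{4059308692}{2392731}$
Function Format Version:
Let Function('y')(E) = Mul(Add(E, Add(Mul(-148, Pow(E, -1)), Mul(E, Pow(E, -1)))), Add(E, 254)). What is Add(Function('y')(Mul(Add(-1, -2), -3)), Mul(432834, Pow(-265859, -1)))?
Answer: Rational(-4059308692, 2392731) ≈ -1696.5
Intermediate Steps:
Function('y')(E) = Mul(Add(254, E), Add(1, E, Mul(-148, Pow(E, -1)))) (Function('y')(E) = Mul(Add(E, Add(Mul(-148, Pow(E, -1)), 1)), Add(254, E)) = Mul(Add(E, Add(1, Mul(-148, Pow(E, -1)))), Add(254, E)) = Mul(Add(1, E, Mul(-148, Pow(E, -1))), Add(254, E)) = Mul(Add(254, E), Add(1, E, Mul(-148, Pow(E, -1)))))
Add(Function('y')(Mul(Add(-1, -2), -3)), Mul(432834, Pow(-265859, -1))) = Add(Add(106, Pow(Mul(Add(-1, -2), -3), 2), Mul(-37592, Pow(Mul(Add(-1, -2), -3), -1)), Mul(255, Mul(Add(-1, -2), -3))), Mul(432834, Pow(-265859, -1))) = Add(Add(106, Pow(Mul(-3, -3), 2), Mul(-37592, Pow(Mul(-3, -3), -1)), Mul(255, Mul(-3, -3))), Mul(432834, Rational(-1, 265859))) = Add(Add(106, Pow(9, 2), Mul(-37592, Pow(9, -1)), Mul(255, 9)), Rational(-432834, 265859)) = Add(Add(106, 81, Mul(-37592, Rational(1, 9)), 2295), Rational(-432834, 265859)) = Add(Add(106, 81, Rational(-37592, 9), 2295), Rational(-432834, 265859)) = Add(Rational(-15254, 9), Rational(-432834, 265859)) = Rational(-4059308692, 2392731)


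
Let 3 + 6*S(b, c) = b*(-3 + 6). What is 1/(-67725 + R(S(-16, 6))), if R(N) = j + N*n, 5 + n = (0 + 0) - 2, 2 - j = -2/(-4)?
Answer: -1/67664 ≈ -1.4779e-5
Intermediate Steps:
j = 3/2 (j = 2 - (-2)/(-4) = 2 - (-2)*(-1)/4 = 2 - 1*1/2 = 2 - 1/2 = 3/2 ≈ 1.5000)
n = -7 (n = -5 + ((0 + 0) - 2) = -5 + (0 - 2) = -5 - 2 = -7)
S(b, c) = -1/2 + b/2 (S(b, c) = -1/2 + (b*(-3 + 6))/6 = -1/2 + (b*3)/6 = -1/2 + (3*b)/6 = -1/2 + b/2)
R(N) = 3/2 - 7*N (R(N) = 3/2 + N*(-7) = 3/2 - 7*N)
1/(-67725 + R(S(-16, 6))) = 1/(-67725 + (3/2 - 7*(-1/2 + (1/2)*(-16)))) = 1/(-67725 + (3/2 - 7*(-1/2 - 8))) = 1/(-67725 + (3/2 - 7*(-17/2))) = 1/(-67725 + (3/2 + 119/2)) = 1/(-67725 + 61) = 1/(-67664) = -1/67664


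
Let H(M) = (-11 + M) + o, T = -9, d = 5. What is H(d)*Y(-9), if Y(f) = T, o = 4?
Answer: 18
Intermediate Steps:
H(M) = -7 + M (H(M) = (-11 + M) + 4 = -7 + M)
Y(f) = -9
H(d)*Y(-9) = (-7 + 5)*(-9) = -2*(-9) = 18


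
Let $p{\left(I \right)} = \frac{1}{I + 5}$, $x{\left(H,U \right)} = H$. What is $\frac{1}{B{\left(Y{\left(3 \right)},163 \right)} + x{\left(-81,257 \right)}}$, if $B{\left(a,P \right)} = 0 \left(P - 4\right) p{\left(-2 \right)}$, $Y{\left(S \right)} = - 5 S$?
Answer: $- \frac{1}{81} \approx -0.012346$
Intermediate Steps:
$p{\left(I \right)} = \frac{1}{5 + I}$
$B{\left(a,P \right)} = 0$ ($B{\left(a,P \right)} = \frac{0 \left(P - 4\right)}{5 - 2} = \frac{0 \left(-4 + P\right)}{3} = 0 \cdot \frac{1}{3} = 0$)
$\frac{1}{B{\left(Y{\left(3 \right)},163 \right)} + x{\left(-81,257 \right)}} = \frac{1}{0 - 81} = \frac{1}{-81} = - \frac{1}{81}$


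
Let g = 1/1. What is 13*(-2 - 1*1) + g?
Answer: -38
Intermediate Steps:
g = 1
13*(-2 - 1*1) + g = 13*(-2 - 1*1) + 1 = 13*(-2 - 1) + 1 = 13*(-3) + 1 = -39 + 1 = -38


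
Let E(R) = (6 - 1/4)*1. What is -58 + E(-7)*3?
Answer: -163/4 ≈ -40.750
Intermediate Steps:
E(R) = 23/4 (E(R) = (6 - 1*¼)*1 = (6 - ¼)*1 = (23/4)*1 = 23/4)
-58 + E(-7)*3 = -58 + (23/4)*3 = -58 + 69/4 = -163/4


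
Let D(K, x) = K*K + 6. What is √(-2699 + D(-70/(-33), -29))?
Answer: I*√2927777/33 ≈ 51.851*I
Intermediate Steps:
D(K, x) = 6 + K² (D(K, x) = K² + 6 = 6 + K²)
√(-2699 + D(-70/(-33), -29)) = √(-2699 + (6 + (-70/(-33))²)) = √(-2699 + (6 + (-70*(-1/33))²)) = √(-2699 + (6 + (70/33)²)) = √(-2699 + (6 + 4900/1089)) = √(-2699 + 11434/1089) = √(-2927777/1089) = I*√2927777/33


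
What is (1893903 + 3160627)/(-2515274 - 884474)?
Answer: -2527265/1699874 ≈ -1.4867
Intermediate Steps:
(1893903 + 3160627)/(-2515274 - 884474) = 5054530/(-3399748) = 5054530*(-1/3399748) = -2527265/1699874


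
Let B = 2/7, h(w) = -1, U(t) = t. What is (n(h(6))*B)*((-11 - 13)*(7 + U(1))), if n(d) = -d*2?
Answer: -768/7 ≈ -109.71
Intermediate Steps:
B = 2/7 (B = 2*(⅐) = 2/7 ≈ 0.28571)
n(d) = -2*d
(n(h(6))*B)*((-11 - 13)*(7 + U(1))) = (-2*(-1)*(2/7))*((-11 - 13)*(7 + 1)) = (2*(2/7))*(-24*8) = (4/7)*(-192) = -768/7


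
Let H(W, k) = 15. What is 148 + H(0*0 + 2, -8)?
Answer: 163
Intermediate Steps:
148 + H(0*0 + 2, -8) = 148 + 15 = 163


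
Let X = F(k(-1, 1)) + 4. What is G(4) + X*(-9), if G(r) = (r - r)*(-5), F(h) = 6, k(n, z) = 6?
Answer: -90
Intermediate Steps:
X = 10 (X = 6 + 4 = 10)
G(r) = 0 (G(r) = 0*(-5) = 0)
G(4) + X*(-9) = 0 + 10*(-9) = 0 - 90 = -90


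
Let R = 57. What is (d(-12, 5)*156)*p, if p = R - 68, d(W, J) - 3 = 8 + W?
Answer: 1716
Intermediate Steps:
d(W, J) = 11 + W (d(W, J) = 3 + (8 + W) = 11 + W)
p = -11 (p = 57 - 68 = -11)
(d(-12, 5)*156)*p = ((11 - 12)*156)*(-11) = -1*156*(-11) = -156*(-11) = 1716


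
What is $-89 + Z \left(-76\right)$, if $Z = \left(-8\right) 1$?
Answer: $519$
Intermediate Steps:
$Z = -8$
$-89 + Z \left(-76\right) = -89 - -608 = -89 + 608 = 519$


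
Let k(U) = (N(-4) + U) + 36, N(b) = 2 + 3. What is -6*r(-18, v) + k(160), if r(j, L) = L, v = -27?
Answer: 363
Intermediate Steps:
N(b) = 5
k(U) = 41 + U (k(U) = (5 + U) + 36 = 41 + U)
-6*r(-18, v) + k(160) = -6*(-27) + (41 + 160) = 162 + 201 = 363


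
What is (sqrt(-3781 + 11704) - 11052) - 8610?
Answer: -19662 + sqrt(7923) ≈ -19573.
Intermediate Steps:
(sqrt(-3781 + 11704) - 11052) - 8610 = (sqrt(7923) - 11052) - 8610 = (-11052 + sqrt(7923)) - 8610 = -19662 + sqrt(7923)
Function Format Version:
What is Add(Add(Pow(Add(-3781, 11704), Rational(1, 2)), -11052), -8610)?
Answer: Add(-19662, Pow(7923, Rational(1, 2))) ≈ -19573.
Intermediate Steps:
Add(Add(Pow(Add(-3781, 11704), Rational(1, 2)), -11052), -8610) = Add(Add(Pow(7923, Rational(1, 2)), -11052), -8610) = Add(Add(-11052, Pow(7923, Rational(1, 2))), -8610) = Add(-19662, Pow(7923, Rational(1, 2)))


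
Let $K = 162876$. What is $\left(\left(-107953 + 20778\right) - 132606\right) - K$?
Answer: $-382657$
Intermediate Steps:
$\left(\left(-107953 + 20778\right) - 132606\right) - K = \left(\left(-107953 + 20778\right) - 132606\right) - 162876 = \left(-87175 - 132606\right) - 162876 = -219781 - 162876 = -382657$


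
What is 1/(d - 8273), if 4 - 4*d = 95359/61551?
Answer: -246204/2036694847 ≈ -0.00012088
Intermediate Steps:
d = 150845/246204 (d = 1 - 95359/(4*61551) = 1 - ¼*95359/61551 = 1 - 95359/246204 = 150845/246204 ≈ 0.61268)
1/(d - 8273) = 1/(150845/246204 - 8273) = 1/(-2036694847/246204) = -246204/2036694847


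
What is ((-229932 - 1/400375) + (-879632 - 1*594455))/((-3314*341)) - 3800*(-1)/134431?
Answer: 4247018930818423/2764716364741375 ≈ 1.5361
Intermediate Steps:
((-229932 - 1/400375) + (-879632 - 1*594455))/((-3314*341)) - 3800*(-1)/134431 = ((-229932 - 1*1/400375) + (-879632 - 594455))/(-1130074) + 3800*(1/134431) = ((-229932 - 1/400375) - 1474087)*(-1/1130074) + 3800/134431 = (-92059024501/400375 - 1474087)*(-1/1130074) + 3800/134431 = -682246607126/400375*(-1/1130074) + 3800/134431 = 341123303563/226226688875 + 3800/134431 = 4247018930818423/2764716364741375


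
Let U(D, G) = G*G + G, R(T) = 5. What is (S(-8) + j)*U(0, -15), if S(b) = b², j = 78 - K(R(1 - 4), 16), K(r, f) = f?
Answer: 26460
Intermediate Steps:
U(D, G) = G + G² (U(D, G) = G² + G = G + G²)
j = 62 (j = 78 - 1*16 = 78 - 16 = 62)
(S(-8) + j)*U(0, -15) = ((-8)² + 62)*(-15*(1 - 15)) = (64 + 62)*(-15*(-14)) = 126*210 = 26460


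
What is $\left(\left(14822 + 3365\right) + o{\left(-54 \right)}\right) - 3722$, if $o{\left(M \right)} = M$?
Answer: $14411$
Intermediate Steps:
$\left(\left(14822 + 3365\right) + o{\left(-54 \right)}\right) - 3722 = \left(\left(14822 + 3365\right) - 54\right) - 3722 = \left(18187 - 54\right) - 3722 = 18133 - 3722 = 14411$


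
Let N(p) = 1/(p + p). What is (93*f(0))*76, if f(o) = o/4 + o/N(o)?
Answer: 0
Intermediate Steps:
N(p) = 1/(2*p)
f(o) = 2*o**2 + o/4 (f(o) = o/4 + o/((1/(2*o))) = o*(1/4) + o*(2*o) = o/4 + 2*o**2 = 2*o**2 + o/4)
(93*f(0))*76 = (93*((1/4)*0*(1 + 8*0)))*76 = (93*((1/4)*0*(1 + 0)))*76 = (93*((1/4)*0*1))*76 = (93*0)*76 = 0*76 = 0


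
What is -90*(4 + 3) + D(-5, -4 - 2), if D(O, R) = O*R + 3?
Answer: -597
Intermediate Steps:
D(O, R) = 3 + O*R
-90*(4 + 3) + D(-5, -4 - 2) = -90*(4 + 3) + (3 - 5*(-4 - 2)) = -90*7 + (3 - 5*(-6)) = -15*42 + (3 + 30) = -630 + 33 = -597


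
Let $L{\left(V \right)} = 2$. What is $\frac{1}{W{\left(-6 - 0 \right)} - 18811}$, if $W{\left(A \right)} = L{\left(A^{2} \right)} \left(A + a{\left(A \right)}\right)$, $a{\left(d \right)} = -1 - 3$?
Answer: $- \frac{1}{18831} \approx -5.3104 \cdot 10^{-5}$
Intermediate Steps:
$a{\left(d \right)} = -4$ ($a{\left(d \right)} = -1 - 3 = -4$)
$W{\left(A \right)} = -8 + 2 A$ ($W{\left(A \right)} = 2 \left(A - 4\right) = 2 \left(-4 + A\right) = -8 + 2 A$)
$\frac{1}{W{\left(-6 - 0 \right)} - 18811} = \frac{1}{\left(-8 + 2 \left(-6 - 0\right)\right) - 18811} = \frac{1}{\left(-8 + 2 \left(-6 + 0\right)\right) - 18811} = \frac{1}{\left(-8 + 2 \left(-6\right)\right) - 18811} = \frac{1}{\left(-8 - 12\right) - 18811} = \frac{1}{-20 - 18811} = \frac{1}{-18831} = - \frac{1}{18831}$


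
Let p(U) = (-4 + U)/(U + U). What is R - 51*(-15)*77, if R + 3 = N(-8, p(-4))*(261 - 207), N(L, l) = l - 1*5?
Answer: 58686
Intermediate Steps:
p(U) = (-4 + U)/(2*U) (p(U) = (-4 + U)/((2*U)) = (-4 + U)*(1/(2*U)) = (-4 + U)/(2*U))
N(L, l) = -5 + l (N(L, l) = l - 5 = -5 + l)
R = -219 (R = -3 + (-5 + (½)*(-4 - 4)/(-4))*(261 - 207) = -3 + (-5 + (½)*(-¼)*(-8))*54 = -3 + (-5 + 1)*54 = -3 - 4*54 = -3 - 216 = -219)
R - 51*(-15)*77 = -219 - 51*(-15)*77 = -219 - (-765)*77 = -219 - 1*(-58905) = -219 + 58905 = 58686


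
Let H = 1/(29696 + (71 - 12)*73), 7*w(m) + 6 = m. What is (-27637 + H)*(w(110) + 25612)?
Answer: -168578242363080/238021 ≈ -7.0825e+8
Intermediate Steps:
w(m) = -6/7 + m/7
H = 1/34003 (H = 1/(29696 + 59*73) = 1/(29696 + 4307) = 1/34003 ≈ 2.9409e-5)
(-27637 + H)*(w(110) + 25612) = (-27637 + 1/34003)*((-6/7 + (⅐)*110) + 25612) = -939740910*((-6/7 + 110/7) + 25612)/34003 = -939740910*(104/7 + 25612)/34003 = -939740910/34003*179388/7 = -168578242363080/238021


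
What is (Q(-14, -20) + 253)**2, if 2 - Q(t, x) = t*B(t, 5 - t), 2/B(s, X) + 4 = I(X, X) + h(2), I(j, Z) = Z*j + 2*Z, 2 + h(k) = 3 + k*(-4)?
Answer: 612166564/9409 ≈ 65062.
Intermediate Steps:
h(k) = 1 - 4*k (h(k) = -2 + (3 + k*(-4)) = -2 + (3 - 4*k) = 1 - 4*k)
I(j, Z) = 2*Z + Z*j
B(s, X) = 2/(-11 + X*(2 + X)) (B(s, X) = 2/(-4 + (X*(2 + X) + (1 - 4*2))) = 2/(-4 + (X*(2 + X) + (1 - 8))) = 2/(-4 + (X*(2 + X) - 7)) = 2/(-4 + (-7 + X*(2 + X))) = 2/(-11 + X*(2 + X)))
Q(t, x) = 2 - 2*t/(-11 + (5 - t)*(7 - t)) (Q(t, x) = 2 - t*2/(-11 + (5 - t)*(2 + (5 - t))) = 2 - t*2/(-11 + (5 - t)*(7 - t)) = 2 - 2*t/(-11 + (5 - t)*(7 - t)))
(Q(-14, -20) + 253)**2 = (2*(24 + (-14)**2 - 13*(-14))/(24 + (-14)**2 - 12*(-14)) + 253)**2 = (2*(24 + 196 + 182)/(24 + 196 + 168) + 253)**2 = (2*402/388 + 253)**2 = (2*(1/388)*402 + 253)**2 = (201/97 + 253)**2 = (24742/97)**2 = 612166564/9409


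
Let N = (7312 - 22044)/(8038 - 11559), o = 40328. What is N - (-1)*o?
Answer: 142009620/3521 ≈ 40332.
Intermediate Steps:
N = 14732/3521 (N = -14732/(-3521) = -14732*(-1/3521) = 14732/3521 ≈ 4.1840)
N - (-1)*o = 14732/3521 - (-1)*40328 = 14732/3521 - 1*(-40328) = 14732/3521 + 40328 = 142009620/3521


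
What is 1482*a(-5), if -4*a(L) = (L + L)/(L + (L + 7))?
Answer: -1235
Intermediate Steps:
a(L) = -L/(2*(7 + 2*L)) (a(L) = -(L + L)/(4*(L + (L + 7))) = -2*L/(4*(L + (7 + L))) = -2*L/(4*(7 + 2*L)) = -L/(2*(7 + 2*L)))
1482*a(-5) = 1482*(-1*(-5)/(14 + 4*(-5))) = 1482*(-1*(-5)/(14 - 20)) = 1482*(-1*(-5)/(-6)) = 1482*(-1*(-5)*(-⅙)) = 1482*(-⅚) = -1235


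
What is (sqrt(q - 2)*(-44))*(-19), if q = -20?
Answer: 836*I*sqrt(22) ≈ 3921.2*I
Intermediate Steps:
(sqrt(q - 2)*(-44))*(-19) = (sqrt(-20 - 2)*(-44))*(-19) = (sqrt(-22)*(-44))*(-19) = ((I*sqrt(22))*(-44))*(-19) = -44*I*sqrt(22)*(-19) = 836*I*sqrt(22)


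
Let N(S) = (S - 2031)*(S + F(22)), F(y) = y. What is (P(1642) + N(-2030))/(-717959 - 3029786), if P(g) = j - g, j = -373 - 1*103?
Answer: -1630474/749549 ≈ -2.1753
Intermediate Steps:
j = -476 (j = -373 - 103 = -476)
N(S) = (-2031 + S)*(22 + S) (N(S) = (S - 2031)*(S + 22) = (-2031 + S)*(22 + S))
P(g) = -476 - g
(P(1642) + N(-2030))/(-717959 - 3029786) = ((-476 - 1*1642) + (-44682 + (-2030)**2 - 2009*(-2030)))/(-717959 - 3029786) = ((-476 - 1642) + (-44682 + 4120900 + 4078270))/(-3747745) = (-2118 + 8154488)*(-1/3747745) = 8152370*(-1/3747745) = -1630474/749549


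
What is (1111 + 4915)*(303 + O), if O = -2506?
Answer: -13275278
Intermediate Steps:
(1111 + 4915)*(303 + O) = (1111 + 4915)*(303 - 2506) = 6026*(-2203) = -13275278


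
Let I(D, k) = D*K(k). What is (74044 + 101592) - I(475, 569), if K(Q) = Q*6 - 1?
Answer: -1445539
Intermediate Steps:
K(Q) = -1 + 6*Q (K(Q) = 6*Q - 1 = -1 + 6*Q)
I(D, k) = D*(-1 + 6*k)
(74044 + 101592) - I(475, 569) = (74044 + 101592) - 475*(-1 + 6*569) = 175636 - 475*(-1 + 3414) = 175636 - 475*3413 = 175636 - 1*1621175 = 175636 - 1621175 = -1445539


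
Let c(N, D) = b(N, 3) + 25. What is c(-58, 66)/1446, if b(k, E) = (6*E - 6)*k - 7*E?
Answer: -346/723 ≈ -0.47856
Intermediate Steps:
b(k, E) = -7*E + k*(-6 + 6*E) (b(k, E) = (-6 + 6*E)*k - 7*E = k*(-6 + 6*E) - 7*E = -7*E + k*(-6 + 6*E))
c(N, D) = 4 + 12*N (c(N, D) = (-7*3 - 6*N + 6*3*N) + 25 = (-21 - 6*N + 18*N) + 25 = (-21 + 12*N) + 25 = 4 + 12*N)
c(-58, 66)/1446 = (4 + 12*(-58))/1446 = (4 - 696)*(1/1446) = -692*1/1446 = -346/723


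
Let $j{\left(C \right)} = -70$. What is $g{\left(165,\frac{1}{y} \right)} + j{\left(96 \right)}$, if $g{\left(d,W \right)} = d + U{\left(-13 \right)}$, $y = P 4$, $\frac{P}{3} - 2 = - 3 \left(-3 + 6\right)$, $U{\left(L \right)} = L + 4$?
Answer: $86$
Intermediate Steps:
$U{\left(L \right)} = 4 + L$
$P = -21$ ($P = 6 + 3 \left(- 3 \left(-3 + 6\right)\right) = 6 + 3 \left(\left(-3\right) 3\right) = 6 + 3 \left(-9\right) = 6 - 27 = -21$)
$y = -84$ ($y = \left(-21\right) 4 = -84$)
$g{\left(d,W \right)} = -9 + d$ ($g{\left(d,W \right)} = d + \left(4 - 13\right) = d - 9 = -9 + d$)
$g{\left(165,\frac{1}{y} \right)} + j{\left(96 \right)} = \left(-9 + 165\right) - 70 = 156 - 70 = 86$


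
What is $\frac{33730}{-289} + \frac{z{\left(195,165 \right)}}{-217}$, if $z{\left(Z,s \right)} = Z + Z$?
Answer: $- \frac{7432120}{62713} \approx -118.51$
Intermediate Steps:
$z{\left(Z,s \right)} = 2 Z$
$\frac{33730}{-289} + \frac{z{\left(195,165 \right)}}{-217} = \frac{33730}{-289} + \frac{2 \cdot 195}{-217} = 33730 \left(- \frac{1}{289}\right) + 390 \left(- \frac{1}{217}\right) = - \frac{33730}{289} - \frac{390}{217} = - \frac{7432120}{62713}$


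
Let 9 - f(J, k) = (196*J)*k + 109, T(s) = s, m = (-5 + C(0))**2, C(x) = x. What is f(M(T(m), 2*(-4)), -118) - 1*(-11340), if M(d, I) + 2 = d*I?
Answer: -4660616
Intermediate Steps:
m = 25 (m = (-5 + 0)**2 = (-5)**2 = 25)
M(d, I) = -2 + I*d (M(d, I) = -2 + d*I = -2 + I*d)
f(J, k) = -100 - 196*J*k (f(J, k) = 9 - ((196*J)*k + 109) = 9 - (196*J*k + 109) = 9 - (109 + 196*J*k) = 9 + (-109 - 196*J*k) = -100 - 196*J*k)
f(M(T(m), 2*(-4)), -118) - 1*(-11340) = (-100 - 196*(-2 + (2*(-4))*25)*(-118)) - 1*(-11340) = (-100 - 196*(-2 - 8*25)*(-118)) + 11340 = (-100 - 196*(-2 - 200)*(-118)) + 11340 = (-100 - 196*(-202)*(-118)) + 11340 = (-100 - 4671856) + 11340 = -4671956 + 11340 = -4660616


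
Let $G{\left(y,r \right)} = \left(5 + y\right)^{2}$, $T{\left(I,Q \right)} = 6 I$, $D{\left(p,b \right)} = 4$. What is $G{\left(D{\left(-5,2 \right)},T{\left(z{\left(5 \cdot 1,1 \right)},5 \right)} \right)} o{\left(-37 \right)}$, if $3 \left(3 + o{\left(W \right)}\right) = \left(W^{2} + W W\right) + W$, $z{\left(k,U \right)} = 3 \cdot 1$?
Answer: $72684$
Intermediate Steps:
$z{\left(k,U \right)} = 3$
$o{\left(W \right)} = -3 + \frac{W}{3} + \frac{2 W^{2}}{3}$ ($o{\left(W \right)} = -3 + \frac{\left(W^{2} + W W\right) + W}{3} = -3 + \frac{\left(W^{2} + W^{2}\right) + W}{3} = -3 + \frac{2 W^{2} + W}{3} = -3 + \frac{W + 2 W^{2}}{3} = -3 + \left(\frac{W}{3} + \frac{2 W^{2}}{3}\right) = -3 + \frac{W}{3} + \frac{2 W^{2}}{3}$)
$G{\left(D{\left(-5,2 \right)},T{\left(z{\left(5 \cdot 1,1 \right)},5 \right)} \right)} o{\left(-37 \right)} = \left(5 + 4\right)^{2} \left(-3 + \frac{1}{3} \left(-37\right) + \frac{2 \left(-37\right)^{2}}{3}\right) = 9^{2} \left(-3 - \frac{37}{3} + \frac{2}{3} \cdot 1369\right) = 81 \left(-3 - \frac{37}{3} + \frac{2738}{3}\right) = 81 \cdot \frac{2692}{3} = 72684$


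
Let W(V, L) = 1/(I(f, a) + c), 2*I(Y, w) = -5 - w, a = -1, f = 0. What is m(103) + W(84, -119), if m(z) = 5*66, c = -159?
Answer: 53129/161 ≈ 329.99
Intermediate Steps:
I(Y, w) = -5/2 - w/2 (I(Y, w) = (-5 - w)/2 = -5/2 - w/2)
W(V, L) = -1/161 (W(V, L) = 1/((-5/2 - ½*(-1)) - 159) = 1/((-5/2 + ½) - 159) = 1/(-2 - 159) = 1/(-161) = -1/161)
m(z) = 330
m(103) + W(84, -119) = 330 - 1/161 = 53129/161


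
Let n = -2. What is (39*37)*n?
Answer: -2886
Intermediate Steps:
(39*37)*n = (39*37)*(-2) = 1443*(-2) = -2886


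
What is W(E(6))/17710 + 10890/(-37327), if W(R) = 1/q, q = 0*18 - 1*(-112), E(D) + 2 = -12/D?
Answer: -21600495473/74038851040 ≈ -0.29175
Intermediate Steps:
E(D) = -2 - 12/D
q = 112 (q = 0 + 112 = 112)
W(R) = 1/112
W(E(6))/17710 + 10890/(-37327) = (1/112)/17710 + 10890/(-37327) = (1/112)*(1/17710) + 10890*(-1/37327) = 1/1983520 - 10890/37327 = -21600495473/74038851040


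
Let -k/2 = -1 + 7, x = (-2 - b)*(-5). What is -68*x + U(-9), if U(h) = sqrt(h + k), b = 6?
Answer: -2720 + I*sqrt(21) ≈ -2720.0 + 4.5826*I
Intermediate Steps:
x = 40 (x = (-2 - 1*6)*(-5) = (-2 - 6)*(-5) = -8*(-5) = 40)
k = -12 (k = -2*(-1 + 7) = -2*6 = -12)
U(h) = sqrt(-12 + h) (U(h) = sqrt(h - 12) = sqrt(-12 + h))
-68*x + U(-9) = -68*40 + sqrt(-12 - 9) = -2720 + sqrt(-21) = -2720 + I*sqrt(21)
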